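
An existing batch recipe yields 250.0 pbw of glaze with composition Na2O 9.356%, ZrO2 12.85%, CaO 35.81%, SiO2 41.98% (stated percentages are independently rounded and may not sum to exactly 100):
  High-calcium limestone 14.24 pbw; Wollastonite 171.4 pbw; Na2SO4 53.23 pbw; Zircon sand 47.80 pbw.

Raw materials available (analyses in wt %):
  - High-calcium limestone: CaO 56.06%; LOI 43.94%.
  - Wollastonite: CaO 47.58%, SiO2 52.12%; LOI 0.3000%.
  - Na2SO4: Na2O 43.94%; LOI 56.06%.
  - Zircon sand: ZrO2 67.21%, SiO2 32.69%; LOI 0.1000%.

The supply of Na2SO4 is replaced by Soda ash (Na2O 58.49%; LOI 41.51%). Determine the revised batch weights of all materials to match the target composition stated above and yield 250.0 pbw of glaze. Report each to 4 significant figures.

Revised batch per 250.0 pbw glaze:
  High-calcium limestone: 14.24 pbw
  Wollastonite: 171.4 pbw
  Soda ash: 39.99 pbw
  Zircon sand: 47.80 pbw
Total batch = 273.4 pbw; LOI loss = 23.42 pbw

The intermediate values are shown, with 4-significant-digit rounding, between the steps — all arithmetic keeps exact precision through every step — every reported number is rounded a single time — derived quantities (the four compositions, totals, ignition loss, net glass mass, yield) are carried at exact precision starting from the weights on 250.0 pbw of glass, as quoted within the problem or the answer.
Oxide-by-oxide targets in 250.0 pbw glaze:
  Na2O: 9.356% × 250.0 = 23.39 pbw
  ZrO2: 12.85% × 250.0 = 32.12 pbw
  CaO: 35.81% × 250.0 = 89.52 pbw
  SiO2: 41.98% × 250.0 = 105.0 pbw
Oxide-by-oxide audit on the weights just shown, under the basis named above (sums match the target masses within answer rounding):
  Na2O: 39.99·0.5849 = 23.39 pbw (target 23.39 pbw)
  ZrO2: 47.80·0.6721 = 32.13 pbw (target 32.12 pbw)
  CaO: 14.24·0.5606 + 171.4·0.4758 = 89.54 pbw (target 89.52 pbw)
  SiO2: 171.4·0.5212 + 47.80·0.3269 = 105.0 pbw (target 105.0 pbw)
Glass mass check: batch total minus LOI = 250.0 pbw (the targets, summed, come to 250.0 pbw; basis as stated: 250.0 pbw — differing by rounding only).
Whole-batch sum: Σ batch = 273.4 pbw; the LOI term Σ batch·LOI equals 23.42 pbw; as yield: glass ÷ batch → 91.44%.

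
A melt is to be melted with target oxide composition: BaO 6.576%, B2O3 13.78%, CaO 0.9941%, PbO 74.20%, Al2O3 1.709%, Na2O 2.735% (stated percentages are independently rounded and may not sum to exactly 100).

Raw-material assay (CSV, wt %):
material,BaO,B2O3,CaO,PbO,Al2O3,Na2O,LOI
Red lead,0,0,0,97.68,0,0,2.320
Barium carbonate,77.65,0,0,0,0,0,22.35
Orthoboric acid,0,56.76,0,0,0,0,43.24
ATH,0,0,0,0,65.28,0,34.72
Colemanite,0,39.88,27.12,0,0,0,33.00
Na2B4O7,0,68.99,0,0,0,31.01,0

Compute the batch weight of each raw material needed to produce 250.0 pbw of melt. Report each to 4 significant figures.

Rounding to four significant digits applies to every working value as printed. The whole derivation carries full precision through the solve; exactly one rounding goes into each reported value; the derived quantities (glass mass, the totals, ignition loss, the yield, six oxide percentages) are re-derived in full precision from the weighed amounts per 250.0 pbw of glass exactly as printed in question or answer.
Per-oxide target masses for 250.0 pbw melt:
  BaO: 6.576% × 250.0 = 16.44 pbw
  B2O3: 13.78% × 250.0 = 34.45 pbw
  CaO: 0.9941% × 250.0 = 2.485 pbw
  PbO: 74.20% × 250.0 = 185.5 pbw
  Al2O3: 1.709% × 250.0 = 4.272 pbw
  Na2O: 2.735% × 250.0 = 6.838 pbw
Sums-versus-targets review given the weights on record, against the basis in use (each sum matches its target mass once rounding is allowed for):
  BaO: 21.17·0.7765 = 16.44 pbw (target 16.44 pbw)
  B2O3: 27.46·0.5676 + 9.164·0.3988 + 22.05·0.6899 = 34.45 pbw (target 34.45 pbw)
  CaO: 9.164·0.2712 = 2.485 pbw (target 2.485 pbw)
  PbO: 189.9·0.9768 = 185.5 pbw (target 185.5 pbw)
  Al2O3: 6.545·0.6528 = 4.273 pbw (target 4.272 pbw)
  Na2O: 22.05·0.3101 = 6.838 pbw (target 6.838 pbw)
Mass balance on the glass: net batch after ignition = 250.0 pbw (the targets, summed, come to 250.0 pbw; basis as stated: 250.0 pbw — deltas are rounding alone).
Adding the batch up: Σ batch = 276.3 pbw; LOI loss = Σ batch·LOI = 26.31 pbw; the yield ratio, glass ÷ batch: 90.48%.

Batch per 250.0 pbw melt:
  Red lead: 189.9 pbw
  Barium carbonate: 21.17 pbw
  Orthoboric acid: 27.46 pbw
  ATH: 6.545 pbw
  Colemanite: 9.164 pbw
  Na2B4O7: 22.05 pbw
Total batch = 276.3 pbw; LOI loss = 26.31 pbw; yield = 90.48%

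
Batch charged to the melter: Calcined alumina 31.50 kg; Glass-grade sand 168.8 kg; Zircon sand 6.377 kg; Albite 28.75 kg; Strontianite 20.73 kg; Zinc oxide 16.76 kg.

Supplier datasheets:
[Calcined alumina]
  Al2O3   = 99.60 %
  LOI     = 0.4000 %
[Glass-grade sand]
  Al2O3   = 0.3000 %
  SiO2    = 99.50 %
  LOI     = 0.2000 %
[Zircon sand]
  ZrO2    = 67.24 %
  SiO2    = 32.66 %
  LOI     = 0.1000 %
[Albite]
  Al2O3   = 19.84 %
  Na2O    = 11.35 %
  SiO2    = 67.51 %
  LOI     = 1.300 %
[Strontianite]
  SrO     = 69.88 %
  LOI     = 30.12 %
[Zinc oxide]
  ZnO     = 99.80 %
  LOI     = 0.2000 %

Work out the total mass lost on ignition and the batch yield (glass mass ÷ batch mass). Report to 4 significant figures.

LOI loss = 7.121 kg; glass = 265.8 kg; yield = 97.39%

Values along the way are shown rounded to 4 significant digits across the worked steps. All internal work maintains full float precision all the way through. Every reported result receives exactly one rounding. Derived quantities are rebuilt using the weight values at 265.8 kg of glass in exact precision (the six compositions, the yield, ignition loss, totals, glass mass) exactly as printed in problem or answer.
Material-by-material LOI:
  Calcined alumina: 31.50 × 0.004000 = 0.1260 kg
  Glass-grade sand: 168.8 × 0.002000 = 0.3376 kg
  Zircon sand: 6.377 × 0.001000 = 0.006377 kg
  Albite: 28.75 × 0.01300 = 0.3737 kg
  Strontianite: 20.73 × 0.3012 = 6.244 kg
  Zinc oxide: 16.76 × 0.002000 = 0.03352 kg
Total LOI = 7.121 kg
Glass = batch − LOI = 272.9 − 7.121 = 265.8 kg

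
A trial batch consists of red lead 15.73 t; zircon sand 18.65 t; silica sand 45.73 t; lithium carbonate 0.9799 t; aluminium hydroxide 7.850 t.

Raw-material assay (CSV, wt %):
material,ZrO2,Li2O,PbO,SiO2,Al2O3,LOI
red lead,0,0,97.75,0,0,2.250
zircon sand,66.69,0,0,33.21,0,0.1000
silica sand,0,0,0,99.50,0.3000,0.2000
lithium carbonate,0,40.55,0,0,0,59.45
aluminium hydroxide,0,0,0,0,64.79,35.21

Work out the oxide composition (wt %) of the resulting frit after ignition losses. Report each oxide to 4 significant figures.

The intermediate values are shown (rounded to 4 significant figures) between the steps. All internal work holds full float precision from start to finish; exactly one rounding goes into every reported result; derived quantities are re-derived in full precision (totals, net glass mass, ignition loss, the five compositions, yield) from the batch weights per 85.13 t of glass as they appear in the problem or the answer.
Mass of each oxide from the mix:
  ZrO2: 18.65·0.6669 = 12.44 t
  Li2O: 0.9799·0.4055 = 0.3973 t
  PbO: 15.73·0.9775 = 15.38 t
  SiO2: 18.65·0.3321 + 45.73·0.9950 = 51.70 t
  Al2O3: 45.73·0.003000 + 7.850·0.6479 = 5.223 t
LOI: 15.73·0.02250 + 18.65·0.001000 + 45.73·0.002000 + 0.9799·0.5945 + 7.850·0.3521 = 3.811 t
Glass mass = batch − LOI = 88.94 − 3.811 = 85.13 t (= Σ oxide masses)
percent by weight: oxide/glass ×100

Glass mass = 85.13 t (batch 88.94 − LOI 3.811).
Composition: ZrO2 14.61%, Li2O 0.4668%, PbO 18.06%, SiO2 60.73%, Al2O3 6.136%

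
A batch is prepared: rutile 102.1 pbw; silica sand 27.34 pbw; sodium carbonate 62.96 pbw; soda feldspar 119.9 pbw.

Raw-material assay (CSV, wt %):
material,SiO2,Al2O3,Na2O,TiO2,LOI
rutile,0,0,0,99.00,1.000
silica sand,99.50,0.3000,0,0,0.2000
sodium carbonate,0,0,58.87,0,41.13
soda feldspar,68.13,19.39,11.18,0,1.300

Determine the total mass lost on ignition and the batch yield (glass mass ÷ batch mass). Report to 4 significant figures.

LOI loss = 28.53 pbw; glass = 283.8 pbw; yield = 90.86%

All arithmetic runs at full precision through every step. Mid-chain values are displayed, rounded to 4 significant digits, in the printout — every reported value is rounded exactly once. All derived quantities, including yield, the totals, the four compositions, ignition loss, net glass mass, are re-derived from the weighed amounts per 283.8 pbw of glass in exact precision as set out in problem or answer.
Loss on ignition, line by line:
  rutile: 102.1 × 0.01000 = 1.021 pbw
  silica sand: 27.34 × 0.002000 = 0.05468 pbw
  sodium carbonate: 62.96 × 0.4113 = 25.90 pbw
  soda feldspar: 119.9 × 0.01300 = 1.559 pbw
Total LOI = 28.53 pbw
Glass = batch − LOI = 312.3 − 28.53 = 283.8 pbw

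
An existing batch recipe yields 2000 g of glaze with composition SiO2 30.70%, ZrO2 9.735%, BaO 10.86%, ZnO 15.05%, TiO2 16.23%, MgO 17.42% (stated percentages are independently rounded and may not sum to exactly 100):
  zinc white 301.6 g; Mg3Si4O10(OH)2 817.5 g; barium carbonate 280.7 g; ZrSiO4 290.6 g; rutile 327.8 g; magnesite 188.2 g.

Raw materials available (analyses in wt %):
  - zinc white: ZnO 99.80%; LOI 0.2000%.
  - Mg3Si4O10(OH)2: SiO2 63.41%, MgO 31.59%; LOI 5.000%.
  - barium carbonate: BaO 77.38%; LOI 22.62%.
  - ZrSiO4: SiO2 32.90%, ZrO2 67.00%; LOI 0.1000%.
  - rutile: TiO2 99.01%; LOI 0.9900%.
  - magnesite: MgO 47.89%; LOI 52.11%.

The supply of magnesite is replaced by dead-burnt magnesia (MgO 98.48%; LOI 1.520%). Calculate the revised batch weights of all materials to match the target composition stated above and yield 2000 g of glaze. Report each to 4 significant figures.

Revised batch per 2000 g glaze:
  zinc white: 301.6 g
  Mg3Si4O10(OH)2: 817.5 g
  barium carbonate: 280.7 g
  ZrSiO4: 290.6 g
  rutile: 327.8 g
  dead-burnt magnesia: 91.53 g
Total batch = 2110 g; LOI loss = 109.9 g

The working math keeps full float precision in all steps — in-progress results are displayed, rounded to 4 significant figures, alongside each step. A single rounding finalizes every reported number; all derived quantities, including the totals, yield, LOI, the six compositions, glass mass, are rebuilt from the batch weights per 2000 g of glass at full float precision as they appear in question or answer.
Oxide mass targets, per 2000 g glaze:
  SiO2: 30.70% × 2000 = 614.0 g
  ZrO2: 9.735% × 2000 = 194.7 g
  BaO: 10.86% × 2000 = 217.2 g
  ZnO: 15.05% × 2000 = 301.0 g
  TiO2: 16.23% × 2000 = 324.6 g
  MgO: 17.42% × 2000 = 348.4 g
Verifying the oxide balance applying the batch weights above, relative to the basis at hand (oxide sums agree with the targets given rounding of the digits):
  SiO2: 817.5·0.6341 + 290.6·0.3290 = 614.0 g (target 614.0 g)
  ZrO2: 290.6·0.6700 = 194.7 g (target 194.7 g)
  BaO: 280.7·0.7738 = 217.2 g (target 217.2 g)
  ZnO: 301.6·0.9980 = 301.0 g (target 301.0 g)
  TiO2: 327.8·0.9901 = 324.6 g (target 324.6 g)
  MgO: 817.5·0.3159 + 91.53·0.9848 = 348.4 g (target 348.4 g)
Glass mass check: batch Σ − ignition loss = 2000 g (the Σ of target masses is 2000 g; against the stated basis, 2000 g — deltas are rounding alone).
Summing the batch: Σ batch = 2110 g; LOI removed, Σ of batch·LOI: 109.9 g; yield = glass ÷ total batch = 94.79%.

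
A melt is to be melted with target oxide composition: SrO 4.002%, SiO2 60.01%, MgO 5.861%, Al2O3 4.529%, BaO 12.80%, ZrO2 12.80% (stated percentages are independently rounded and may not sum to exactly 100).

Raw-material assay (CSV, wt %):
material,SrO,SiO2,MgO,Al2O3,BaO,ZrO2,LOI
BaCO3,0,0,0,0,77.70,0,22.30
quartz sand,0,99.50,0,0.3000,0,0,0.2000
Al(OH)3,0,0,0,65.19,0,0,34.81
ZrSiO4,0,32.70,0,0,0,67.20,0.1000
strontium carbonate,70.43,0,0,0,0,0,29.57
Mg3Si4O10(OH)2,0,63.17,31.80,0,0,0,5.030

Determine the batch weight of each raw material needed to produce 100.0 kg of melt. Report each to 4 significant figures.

Batch per 100.0 kg melt:
  BaCO3: 16.47 kg
  quartz sand: 42.35 kg
  Al(OH)3: 6.752 kg
  ZrSiO4: 19.05 kg
  strontium carbonate: 5.682 kg
  Mg3Si4O10(OH)2: 18.43 kg
Total batch = 108.7 kg; LOI loss = 8.734 kg; yield = 91.97%

Each numeric step keeps exact precision through the solve; rounding to 4 significant figures governs every intermediate as printed; each reported value includes exactly one rounding. The derived quantities are computed from the weighed amounts at 100.0 kg of glass at full precision (the totals, ignition loss, glass mass, the six compositions, the yield) as set out in the question or the answer.
Per-oxide target masses for 100.0 kg melt:
  SrO: 4.002% × 100.0 = 4.002 kg
  SiO2: 60.01% × 100.0 = 60.01 kg
  MgO: 5.861% × 100.0 = 5.861 kg
  Al2O3: 4.529% × 100.0 = 4.529 kg
  BaO: 12.80% × 100.0 = 12.80 kg
  ZrO2: 12.80% × 100.0 = 12.80 kg
A balance pass over the oxides, with the batch weights as given, under the basis named above (sums match the target masses once rounding is allowed for):
  SrO: 5.682·0.7043 = 4.002 kg (target 4.002 kg)
  SiO2: 42.35·0.9950 + 19.05·0.3270 + 18.43·0.6317 = 60.01 kg (target 60.01 kg)
  MgO: 18.43·0.3180 = 5.861 kg (target 5.861 kg)
  Al2O3: 42.35·0.003000 + 6.752·0.6519 = 4.529 kg (target 4.529 kg)
  BaO: 16.47·0.7770 = 12.80 kg (target 12.80 kg)
  ZrO2: 19.05·0.6720 = 12.80 kg (target 12.80 kg)
Mass balance on the glass: whole batch net of LOI = 100.0 kg (targets for the oxides total 100.0 kg; basis as stated: 100.0 kg — differing by rounding only).
Total batch = Σ batch = 108.7 kg; loss to ignition Σ batch·LOI = 8.734 kg; yield, glass over the total, = 91.97%.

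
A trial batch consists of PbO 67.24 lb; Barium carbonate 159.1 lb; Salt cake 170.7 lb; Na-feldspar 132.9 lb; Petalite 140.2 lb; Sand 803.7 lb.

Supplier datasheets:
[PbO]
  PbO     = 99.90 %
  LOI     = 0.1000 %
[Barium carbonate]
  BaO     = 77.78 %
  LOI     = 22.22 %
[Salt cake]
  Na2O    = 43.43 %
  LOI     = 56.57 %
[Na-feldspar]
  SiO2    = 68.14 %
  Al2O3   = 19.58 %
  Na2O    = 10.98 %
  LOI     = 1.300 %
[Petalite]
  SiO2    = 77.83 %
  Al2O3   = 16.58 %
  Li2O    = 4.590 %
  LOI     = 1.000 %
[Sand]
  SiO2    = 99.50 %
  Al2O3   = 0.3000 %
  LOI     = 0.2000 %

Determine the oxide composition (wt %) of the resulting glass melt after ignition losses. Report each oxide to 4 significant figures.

Intermediates are displayed rounded off to 4 significant digits across the worked steps. Each numeric step keeps full precision throughout — every reported value is rounded just once — the derived quantities, which include six oxide percentages, the yield, ignition loss, the totals, net glass mass, are re-derived in exact precision, exactly as printed in question or answer, from the weighed amounts for 1337 lb of glass.
Mass of each oxide from the mix:
  BaO: 159.1·0.7778 = 123.7 lb
  SiO2: 132.9·0.6814 + 140.2·0.7783 + 803.7·0.9950 = 999.4 lb
  Al2O3: 132.9·0.1958 + 140.2·0.1658 + 803.7·0.003000 = 51.68 lb
  PbO: 67.24·0.9990 = 67.17 lb
  Na2O: 170.7·0.4343 + 132.9·0.1098 = 88.73 lb
  Li2O: 140.2·0.04590 = 6.435 lb
LOI: 67.24·0.001000 + 159.1·0.2222 + 170.7·0.5657 + 132.9·0.01300 + 140.2·0.01000 + 803.7·0.002000 = 136.7 lb
Resulting glass, batch − LOI: 1474 − 136.7 = 1337 lb (= Σ oxide masses)
percent by weight: oxide/glass ×100

Glass mass = 1337 lb (batch 1474 − LOI 136.7).
Composition: BaO 9.255%, SiO2 74.74%, Al2O3 3.865%, PbO 5.024%, Na2O 6.636%, Li2O 0.4813%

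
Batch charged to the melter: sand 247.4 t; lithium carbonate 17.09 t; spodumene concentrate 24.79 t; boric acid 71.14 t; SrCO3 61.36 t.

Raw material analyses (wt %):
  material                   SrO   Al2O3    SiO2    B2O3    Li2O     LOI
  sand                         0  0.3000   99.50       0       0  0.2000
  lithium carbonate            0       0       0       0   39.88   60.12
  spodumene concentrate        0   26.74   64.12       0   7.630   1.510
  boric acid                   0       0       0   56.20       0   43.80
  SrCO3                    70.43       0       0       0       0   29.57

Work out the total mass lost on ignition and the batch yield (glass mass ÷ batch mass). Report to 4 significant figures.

Working values are shown rounded to 4 significant figures as written. Every computation maintains exact precision through every step — every reported number is rounded only once — derived quantities (yield, glass mass, LOI, the five compositions, totals) are recomputed in full precision using the weight values on 361.3 t of glass precisely as stated by problem or answer.
Material-by-material LOI:
  sand: 247.4 × 0.002000 = 0.4948 t
  lithium carbonate: 17.09 × 0.6012 = 10.27 t
  spodumene concentrate: 24.79 × 0.01510 = 0.3743 t
  boric acid: 71.14 × 0.4380 = 31.16 t
  SrCO3: 61.36 × 0.2957 = 18.14 t
Total LOI = 60.45 t
Glass = batch − LOI = 421.8 − 60.45 = 361.3 t

LOI loss = 60.45 t; glass = 361.3 t; yield = 85.67%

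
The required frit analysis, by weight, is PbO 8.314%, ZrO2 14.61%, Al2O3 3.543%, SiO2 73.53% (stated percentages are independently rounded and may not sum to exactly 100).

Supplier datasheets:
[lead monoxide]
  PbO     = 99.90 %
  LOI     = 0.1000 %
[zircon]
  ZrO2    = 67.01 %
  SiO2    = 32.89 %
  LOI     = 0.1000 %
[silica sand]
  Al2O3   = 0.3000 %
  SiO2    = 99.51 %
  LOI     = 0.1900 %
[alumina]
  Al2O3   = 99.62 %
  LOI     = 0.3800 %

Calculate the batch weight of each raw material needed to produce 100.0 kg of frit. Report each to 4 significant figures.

Full precision is held through the solve. Intermediates are shown rounded off to 4 significant digits when written out; each reported number is rounded just once. Derived quantities, including the four compositions, yield, glass mass, the totals, ignition loss, are computed from the weighed amounts for 100.0 kg of glass at full precision, exactly as printed in either problem or answer.
Per-oxide target masses for 100.0 kg frit:
  PbO: 8.314% × 100.0 = 8.314 kg
  ZrO2: 14.61% × 100.0 = 14.61 kg
  Al2O3: 3.543% × 100.0 = 3.543 kg
  SiO2: 73.53% × 100.0 = 73.53 kg
Checking each oxide sum on the weights just shown, at the basis given (each sum matches its target mass up to rounding of the answer):
  PbO: 8.322·0.9990 = 8.314 kg (target 8.314 kg)
  ZrO2: 21.80·0.6701 = 14.61 kg (target 14.61 kg)
  Al2O3: 66.69·0.003000 + 3.356·0.9962 = 3.543 kg (target 3.543 kg)
  SiO2: 21.80·0.3289 + 66.69·0.9951 = 73.53 kg (target 73.53 kg)
Auditing the glass mass value: batch Σ − ignition loss = 100.0 kg (oxide target masses add up to 100.0 kg; stated basis 100.0 kg — rounding explains the deltas).
Batch total: Σ batch = 100.2 kg; LOI removed, Σ of batch·LOI: 0.1696 kg; yield: glass divided by total = 99.83%.

Batch per 100.0 kg frit:
  lead monoxide: 8.322 kg
  zircon: 21.80 kg
  silica sand: 66.69 kg
  alumina: 3.356 kg
Total batch = 100.2 kg; LOI loss = 0.1696 kg; yield = 99.83%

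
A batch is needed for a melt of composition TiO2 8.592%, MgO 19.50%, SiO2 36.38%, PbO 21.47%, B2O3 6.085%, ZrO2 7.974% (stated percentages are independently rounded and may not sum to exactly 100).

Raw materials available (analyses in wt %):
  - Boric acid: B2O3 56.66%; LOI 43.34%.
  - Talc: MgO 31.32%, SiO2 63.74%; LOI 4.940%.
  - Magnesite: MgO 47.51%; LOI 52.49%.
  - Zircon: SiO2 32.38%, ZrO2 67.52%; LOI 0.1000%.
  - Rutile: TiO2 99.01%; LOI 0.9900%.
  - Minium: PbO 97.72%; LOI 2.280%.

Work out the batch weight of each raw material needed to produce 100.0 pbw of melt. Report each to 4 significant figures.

Batch per 100.0 pbw melt:
  Boric acid: 10.74 pbw
  Talc: 51.08 pbw
  Magnesite: 7.373 pbw
  Zircon: 11.81 pbw
  Rutile: 8.678 pbw
  Minium: 21.97 pbw
Total batch = 111.7 pbw; LOI loss = 11.65 pbw; yield = 89.57%

All internal work carries full precision end to end — values along the way are printed rounded to four significant figures when written out — each reported number sees exactly one rounding — derived quantities are re-derived at full float precision (LOI, the six compositions, net glass mass, the totals, the yield) from the batch weights for 100.0 pbw of glass exactly as printed in problem or answer.
The oxide mass targets at 100.0 pbw melt:
  TiO2: 8.592% × 100.0 = 8.592 pbw
  MgO: 19.50% × 100.0 = 19.50 pbw
  SiO2: 36.38% × 100.0 = 36.38 pbw
  PbO: 21.47% × 100.0 = 21.47 pbw
  B2O3: 6.085% × 100.0 = 6.085 pbw
  ZrO2: 7.974% × 100.0 = 7.974 pbw
Verifying the oxide balance applying the batch weights above, at the basis given (sums match the target masses once rounding is allowed for):
  TiO2: 8.678·0.9901 = 8.592 pbw (target 8.592 pbw)
  MgO: 51.08·0.3132 + 7.373·0.4751 = 19.50 pbw (target 19.50 pbw)
  SiO2: 51.08·0.6374 + 11.81·0.3238 = 36.38 pbw (target 36.38 pbw)
  PbO: 21.97·0.9772 = 21.47 pbw (target 21.47 pbw)
  B2O3: 10.74·0.5666 = 6.085 pbw (target 6.085 pbw)
  ZrO2: 11.81·0.6752 = 7.974 pbw (target 7.974 pbw)
Glass-mass sanity pass: net batch after ignition = 100.0 pbw (the Σ of target masses is 100.0 pbw; basis as stated: 100.0 pbw — a pure rounding effect).
Adding the batch up: Σ batch = 111.7 pbw; Σ batch·LOI gives LOI loss = 11.65 pbw; as yield: glass ÷ batch → 89.57%.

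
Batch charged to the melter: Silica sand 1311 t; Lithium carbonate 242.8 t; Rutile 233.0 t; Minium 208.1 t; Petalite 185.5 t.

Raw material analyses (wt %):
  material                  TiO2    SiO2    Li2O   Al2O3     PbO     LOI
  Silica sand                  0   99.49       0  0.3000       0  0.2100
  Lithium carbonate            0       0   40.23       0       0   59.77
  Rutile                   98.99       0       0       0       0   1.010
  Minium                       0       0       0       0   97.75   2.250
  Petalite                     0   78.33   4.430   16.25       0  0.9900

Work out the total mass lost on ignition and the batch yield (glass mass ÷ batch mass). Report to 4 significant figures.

LOI loss = 156.7 t; glass = 2024 t; yield = 92.81%

The working math holds exact precision all the way through — working values are displayed, rounded to four significant figures, in the printout; every reported figure sees exactly one rounding. Derived quantities are re-derived from the weighed amounts for 2024 t of glass at full float precision (yield, five oxide percentages, LOI, totals, net glass mass), as written in the problem or answer text.
Each material's LOI contribution:
  Silica sand: 1311 × 0.002100 = 2.753 t
  Lithium carbonate: 242.8 × 0.5977 = 145.1 t
  Rutile: 233.0 × 0.01010 = 2.353 t
  Minium: 208.1 × 0.02250 = 4.682 t
  Petalite: 185.5 × 0.009900 = 1.836 t
Total LOI = 156.7 t
Glass = batch − LOI = 2180 − 156.7 = 2024 t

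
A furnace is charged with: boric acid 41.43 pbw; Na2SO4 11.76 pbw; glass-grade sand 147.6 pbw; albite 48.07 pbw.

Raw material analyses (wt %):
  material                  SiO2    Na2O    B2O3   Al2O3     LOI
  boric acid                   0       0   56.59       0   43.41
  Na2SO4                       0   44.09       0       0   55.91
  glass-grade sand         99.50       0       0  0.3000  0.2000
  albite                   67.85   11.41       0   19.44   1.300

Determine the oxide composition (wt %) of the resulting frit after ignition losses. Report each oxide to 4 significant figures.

Glass mass = 223.4 pbw (batch 248.9 − LOI 25.48).
Composition: SiO2 80.35%, Na2O 4.777%, B2O3 10.50%, Al2O3 4.382%

Every computation carries full float precision throughout. Intermediates are shown (rounded to four significant figures) alongside each step; every reported figure is rounded a single time. The derived quantities, which include totals, LOI, the yield, net glass mass, four oxide percentages, are carried in full float precision, precisely as stated by the question or the answer, from the weighed amounts per 223.4 pbw of glass.
What the batch supplies per oxide:
  SiO2: 147.6·0.9950 + 48.07·0.6785 = 179.5 pbw
  Na2O: 11.76·0.4409 + 48.07·0.1141 = 10.67 pbw
  B2O3: 41.43·0.5659 = 23.45 pbw
  Al2O3: 147.6·0.003000 + 48.07·0.1944 = 9.788 pbw
LOI: 41.43·0.4341 + 11.76·0.5591 + 147.6·0.002000 + 48.07·0.01300 = 25.48 pbw
batch − LOI leaves glass = 248.9 − 25.48 = 223.4 pbw (matching Σ of the oxides)
percent by weight: oxide/glass ×100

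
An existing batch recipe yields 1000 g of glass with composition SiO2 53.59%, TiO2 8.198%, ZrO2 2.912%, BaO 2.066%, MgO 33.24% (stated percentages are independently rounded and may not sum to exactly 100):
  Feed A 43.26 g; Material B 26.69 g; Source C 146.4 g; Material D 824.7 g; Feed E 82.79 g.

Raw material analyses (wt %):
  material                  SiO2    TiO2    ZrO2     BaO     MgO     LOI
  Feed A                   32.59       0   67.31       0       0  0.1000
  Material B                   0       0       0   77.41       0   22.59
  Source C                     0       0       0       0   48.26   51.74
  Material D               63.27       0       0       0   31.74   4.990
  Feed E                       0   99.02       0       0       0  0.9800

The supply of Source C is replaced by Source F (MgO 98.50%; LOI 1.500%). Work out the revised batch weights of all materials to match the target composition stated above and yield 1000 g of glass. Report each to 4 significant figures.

Working values appear rounded off to 4 significant digits as written; all arithmetic holds exact precision at each step — each reported number takes just one rounding. Derived quantities are carried at exact precision (the yield, five oxide percentages, ignition loss, glass mass, the totals) starting from the weights per 1000 g of glass, exactly as printed in either problem or answer.
Target oxide masses per 1000 g glass:
  SiO2: 53.59% × 1000 = 535.9 g
  TiO2: 8.198% × 1000 = 81.98 g
  ZrO2: 2.912% × 1000 = 29.12 g
  BaO: 2.066% × 1000 = 20.66 g
  MgO: 33.24% × 1000 = 332.4 g
A balance pass over the oxides, applying the batch weights above, per the basis as stated (target by target, the sums agree net of answer rounding effects):
  SiO2: 43.26·0.3259 + 824.7·0.6327 = 535.9 g (target 535.9 g)
  TiO2: 82.79·0.9902 = 81.98 g (target 81.98 g)
  ZrO2: 43.26·0.6731 = 29.12 g (target 29.12 g)
  BaO: 26.69·0.7741 = 20.66 g (target 20.66 g)
  MgO: 71.71·0.9850 + 824.7·0.3174 = 332.4 g (target 332.4 g)
Glass-mass bookkeeping: batch Σ − ignition loss = 1000 g (the targets, summed, come to 1000 g; against the stated basis, 1000 g — deltas are rounding alone).
Total batch = Σ batch = 1049 g; LOI loss = Σ batch·LOI = 49.11 g; as yield: glass ÷ batch → 95.32%.

Revised batch per 1000 g glass:
  Feed A: 43.26 g
  Material B: 26.69 g
  Source F: 71.71 g
  Material D: 824.7 g
  Feed E: 82.79 g
Total batch = 1049 g; LOI loss = 49.11 g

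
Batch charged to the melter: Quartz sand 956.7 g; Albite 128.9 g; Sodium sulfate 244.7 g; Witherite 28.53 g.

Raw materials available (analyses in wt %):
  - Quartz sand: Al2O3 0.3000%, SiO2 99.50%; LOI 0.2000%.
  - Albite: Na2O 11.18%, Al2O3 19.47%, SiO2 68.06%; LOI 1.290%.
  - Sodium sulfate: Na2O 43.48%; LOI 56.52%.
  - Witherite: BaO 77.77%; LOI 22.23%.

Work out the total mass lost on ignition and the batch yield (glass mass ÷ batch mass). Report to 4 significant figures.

In-progress results are displayed rounded to 4 significant digits at each printed step — the working math holds full precision at each step. Every reported figure is rounded a single time; derived quantities, including totals, the four compositions, glass mass, ignition loss, yield, are computed from the weighed amounts on 1211 g of glass in full precision precisely as stated by question or answer.
Per-material ignition loss:
  Quartz sand: 956.7 × 0.002000 = 1.913 g
  Albite: 128.9 × 0.01290 = 1.663 g
  Sodium sulfate: 244.7 × 0.5652 = 138.3 g
  Witherite: 28.53 × 0.2223 = 6.342 g
Total LOI = 148.2 g
Glass = batch − LOI = 1359 − 148.2 = 1211 g

LOI loss = 148.2 g; glass = 1211 g; yield = 89.09%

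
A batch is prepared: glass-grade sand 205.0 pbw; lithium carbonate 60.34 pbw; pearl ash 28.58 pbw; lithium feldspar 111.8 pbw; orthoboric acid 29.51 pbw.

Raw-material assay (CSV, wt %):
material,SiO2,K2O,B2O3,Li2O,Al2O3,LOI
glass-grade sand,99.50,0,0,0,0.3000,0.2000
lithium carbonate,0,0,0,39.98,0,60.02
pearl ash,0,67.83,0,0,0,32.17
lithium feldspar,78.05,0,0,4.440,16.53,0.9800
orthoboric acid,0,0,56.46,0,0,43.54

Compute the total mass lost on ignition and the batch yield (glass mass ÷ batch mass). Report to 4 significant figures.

LOI loss = 59.76 pbw; glass = 375.5 pbw; yield = 86.27%

All arithmetic runs at full float precision in every operation; the intermediate values are shown (rounded to 4 significant digits) across the worked steps. Each reported value sees exactly one rounding. Derived quantities (LOI, totals, five oxide percentages, glass mass, yield) are re-derived from the batch weights per 375.5 pbw of glass in exact precision, exactly as printed in problem or answer.
LOI of each material in turn:
  glass-grade sand: 205.0 × 0.002000 = 0.4100 pbw
  lithium carbonate: 60.34 × 0.6002 = 36.22 pbw
  pearl ash: 28.58 × 0.3217 = 9.194 pbw
  lithium feldspar: 111.8 × 0.009800 = 1.096 pbw
  orthoboric acid: 29.51 × 0.4354 = 12.85 pbw
Total LOI = 59.76 pbw
Glass = batch − LOI = 435.2 − 59.76 = 375.5 pbw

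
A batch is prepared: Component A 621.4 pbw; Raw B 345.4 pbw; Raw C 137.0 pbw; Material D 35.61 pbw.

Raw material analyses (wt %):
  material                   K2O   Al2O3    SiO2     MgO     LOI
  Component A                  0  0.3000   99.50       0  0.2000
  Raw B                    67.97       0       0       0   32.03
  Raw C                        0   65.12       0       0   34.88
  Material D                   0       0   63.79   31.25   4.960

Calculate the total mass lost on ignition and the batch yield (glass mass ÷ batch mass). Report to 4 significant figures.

The working math keeps full precision throughout. Intermediates are printed, rounded to four significant digits, between the steps. Each reported figure takes exactly one rounding. The derived quantities, which include net glass mass, yield, LOI, four oxide percentages, totals, are re-derived in full precision, as quoted within question or answer, from the weighed amounts at 978.0 pbw of glass.
Per-material ignition loss:
  Component A: 621.4 × 0.002000 = 1.243 pbw
  Raw B: 345.4 × 0.3203 = 110.6 pbw
  Raw C: 137.0 × 0.3488 = 47.79 pbw
  Material D: 35.61 × 0.04960 = 1.766 pbw
Total LOI = 161.4 pbw
Glass = batch − LOI = 1139 − 161.4 = 978.0 pbw

LOI loss = 161.4 pbw; glass = 978.0 pbw; yield = 85.83%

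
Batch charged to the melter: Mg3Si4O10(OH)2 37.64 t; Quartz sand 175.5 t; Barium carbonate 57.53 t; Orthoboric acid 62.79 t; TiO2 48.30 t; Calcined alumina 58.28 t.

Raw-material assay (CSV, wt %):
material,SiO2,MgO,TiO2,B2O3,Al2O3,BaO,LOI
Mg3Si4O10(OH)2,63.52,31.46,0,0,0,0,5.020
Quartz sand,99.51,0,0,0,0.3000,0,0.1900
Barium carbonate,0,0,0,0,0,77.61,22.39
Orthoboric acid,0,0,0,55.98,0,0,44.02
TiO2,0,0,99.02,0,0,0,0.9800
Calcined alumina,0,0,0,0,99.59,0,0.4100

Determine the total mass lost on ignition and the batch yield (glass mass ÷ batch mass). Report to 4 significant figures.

In-progress results are printed rounded to 4 significant figures on the page. All arithmetic holds full precision end to end. Every reported value is rounded once only. Derived quantities, including totals, ignition loss, glass mass, yield, the six compositions, are carried using the weight values per 396.6 t of glass in full precision exactly as printed in problem or answer.
Each material's LOI contribution:
  Mg3Si4O10(OH)2: 37.64 × 0.05020 = 1.890 t
  Quartz sand: 175.5 × 0.001900 = 0.3335 t
  Barium carbonate: 57.53 × 0.2239 = 12.88 t
  Orthoboric acid: 62.79 × 0.4402 = 27.64 t
  TiO2: 48.30 × 0.009800 = 0.4733 t
  Calcined alumina: 58.28 × 0.004100 = 0.2389 t
Total LOI = 43.46 t
Glass = batch − LOI = 440.0 − 43.46 = 396.6 t

LOI loss = 43.46 t; glass = 396.6 t; yield = 90.12%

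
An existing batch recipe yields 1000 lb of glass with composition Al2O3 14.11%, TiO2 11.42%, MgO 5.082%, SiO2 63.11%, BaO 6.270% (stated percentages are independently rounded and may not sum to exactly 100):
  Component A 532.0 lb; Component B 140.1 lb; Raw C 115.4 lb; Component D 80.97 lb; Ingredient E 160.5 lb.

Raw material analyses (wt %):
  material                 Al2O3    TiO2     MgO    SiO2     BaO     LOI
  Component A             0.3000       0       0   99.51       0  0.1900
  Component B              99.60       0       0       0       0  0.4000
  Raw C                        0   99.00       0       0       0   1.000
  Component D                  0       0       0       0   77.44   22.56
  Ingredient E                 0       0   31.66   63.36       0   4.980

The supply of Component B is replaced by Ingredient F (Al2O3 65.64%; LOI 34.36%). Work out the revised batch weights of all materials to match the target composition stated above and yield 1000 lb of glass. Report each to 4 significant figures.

Revised batch per 1000 lb glass:
  Component A: 532.0 lb
  Ingredient F: 212.5 lb
  Raw C: 115.4 lb
  Component D: 80.97 lb
  Ingredient E: 160.5 lb
Total batch = 1101 lb; LOI loss = 101.4 lb

Rounding to 4 significant figures governs every intermediate as shown — all arithmetic maintains full precision at every stage; each reported result is rounded only once — all derived quantities, which include yield, LOI, glass mass, the five compositions, totals, are re-derived in full precision, as written in problem or answer, starting from the weights at 1000 lb of glass.
Per-oxide target masses for 1000 lb glass:
  Al2O3: 14.11% × 1000 = 141.1 lb
  TiO2: 11.42% × 1000 = 114.2 lb
  MgO: 5.082% × 1000 = 50.82 lb
  SiO2: 63.11% × 1000 = 631.1 lb
  BaO: 6.270% × 1000 = 62.70 lb
Mass-balance tally per oxide applying the batch weights above, per the basis as stated (each sum matches its target mass modulo rounding of the values):
  Al2O3: 532.0·0.003000 + 212.5·0.6564 = 141.1 lb (target 141.1 lb)
  TiO2: 115.4·0.9900 = 114.2 lb (target 114.2 lb)
  MgO: 160.5·0.3166 = 50.81 lb (target 50.82 lb)
  SiO2: 532.0·0.9951 + 160.5·0.6336 = 631.1 lb (target 631.1 lb)
  BaO: 80.97·0.7744 = 62.70 lb (target 62.70 lb)
Glass-mass sanity pass: total batch − LOI = 999.9 lb (summing oxide targets gives 999.9 lb; basis as stated: 1000 lb — a pure rounding effect).
Total batch = Σ batch = 1101 lb; LOI removed, Σ of batch·LOI: 101.4 lb; the yield ratio, glass ÷ batch: 90.79%.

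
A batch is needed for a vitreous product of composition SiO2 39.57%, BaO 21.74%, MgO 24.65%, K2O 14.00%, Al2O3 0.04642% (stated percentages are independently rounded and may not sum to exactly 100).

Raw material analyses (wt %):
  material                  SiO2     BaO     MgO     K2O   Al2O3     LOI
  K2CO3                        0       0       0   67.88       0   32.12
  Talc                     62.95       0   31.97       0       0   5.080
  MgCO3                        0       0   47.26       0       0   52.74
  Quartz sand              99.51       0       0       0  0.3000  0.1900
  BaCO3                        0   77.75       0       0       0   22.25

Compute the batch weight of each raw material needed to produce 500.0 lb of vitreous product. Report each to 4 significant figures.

The intermediate values appear, rounded to 4 significant digits, at each printed step. All arithmetic runs at exact precision through every step — a single rounding finalizes every reported result. All derived quantities are rebuilt from the weighed amounts at 500.0 lb of glass in exact precision (totals, yield, glass mass, five oxide percentages, LOI) as set out in either problem or answer.
Target masses of each oxide per 500.0 lb vitreous product:
  SiO2: 39.57% × 500.0 = 197.8 lb
  BaO: 21.74% × 500.0 = 108.7 lb
  MgO: 24.65% × 500.0 = 123.2 lb
  K2O: 14.00% × 500.0 = 70.00 lb
  Al2O3: 0.04642% × 500.0 = 0.2321 lb
Checking each oxide sum working from each reported weight, on the stated basis (each sum matches its target mass modulo rounding of the values):
  SiO2: 192.0·0.6295 + 77.37·0.9951 = 197.9 lb (target 197.8 lb)
  BaO: 139.8·0.7775 = 108.7 lb (target 108.7 lb)
  MgO: 192.0·0.3197 + 130.9·0.4726 = 123.2 lb (target 123.2 lb)
  K2O: 103.1·0.6788 = 69.98 lb (target 70.00 lb)
  Al2O3: 77.37·0.003000 = 0.2321 lb (target 0.2321 lb)
Glass-mass closure: total charge less LOI = 500.0 lb (the Σ of target masses is 500.0 lb; against the stated basis, 500.0 lb — gaps are rounding artifacts).
Total batch = Σ batch = 643.2 lb; LOI loss = Σ batch·LOI = 143.2 lb; yield = glass ÷ total batch = 77.74%.

Batch per 500.0 lb vitreous product:
  K2CO3: 103.1 lb
  Talc: 192.0 lb
  MgCO3: 130.9 lb
  Quartz sand: 77.37 lb
  BaCO3: 139.8 lb
Total batch = 643.2 lb; LOI loss = 143.2 lb; yield = 77.74%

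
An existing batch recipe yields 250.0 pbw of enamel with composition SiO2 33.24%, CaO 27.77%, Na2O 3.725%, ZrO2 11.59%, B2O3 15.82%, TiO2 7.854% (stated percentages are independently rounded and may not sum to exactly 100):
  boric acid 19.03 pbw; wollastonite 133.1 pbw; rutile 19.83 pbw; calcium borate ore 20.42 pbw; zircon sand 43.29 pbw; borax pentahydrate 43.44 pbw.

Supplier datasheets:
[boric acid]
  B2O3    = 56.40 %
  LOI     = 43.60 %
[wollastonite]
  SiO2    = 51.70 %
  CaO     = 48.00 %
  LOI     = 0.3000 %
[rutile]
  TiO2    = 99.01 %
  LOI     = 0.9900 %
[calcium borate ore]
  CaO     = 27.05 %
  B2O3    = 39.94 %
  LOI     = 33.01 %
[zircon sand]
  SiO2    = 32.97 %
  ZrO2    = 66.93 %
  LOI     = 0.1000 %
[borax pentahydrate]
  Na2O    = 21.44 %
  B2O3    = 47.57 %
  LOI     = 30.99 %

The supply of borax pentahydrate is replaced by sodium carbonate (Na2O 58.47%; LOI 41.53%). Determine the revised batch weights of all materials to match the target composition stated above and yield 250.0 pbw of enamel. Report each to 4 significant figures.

Revised batch per 250.0 pbw enamel:
  boric acid: 55.66 pbw
  wollastonite: 133.1 pbw
  rutile: 19.83 pbw
  calcium borate ore: 20.42 pbw
  zircon sand: 43.29 pbw
  sodium carbonate: 15.93 pbw
Total batch = 288.2 pbw; LOI loss = 38.26 pbw

Every computation keeps full float precision in all steps — in-progress results appear, rounded to 4 significant digits, on the page; a single rounding yields every reported number — the derived quantities, including the six compositions, LOI, the yield, glass mass, totals, are carried from the weighed amounts at 250.0 pbw of glass in full precision, as they appear in problem or answer.
Per-oxide target masses for 250.0 pbw enamel:
  SiO2: 33.24% × 250.0 = 83.10 pbw
  CaO: 27.77% × 250.0 = 69.42 pbw
  Na2O: 3.725% × 250.0 = 9.312 pbw
  ZrO2: 11.59% × 250.0 = 28.98 pbw
  B2O3: 15.82% × 250.0 = 39.55 pbw
  TiO2: 7.854% × 250.0 = 19.64 pbw
Mass-balance tally per oxide applying the batch weights above, per the basis as stated (delivered sums recover each target net of answer rounding effects):
  SiO2: 133.1·0.5170 + 43.29·0.3297 = 83.09 pbw (target 83.10 pbw)
  CaO: 133.1·0.4800 + 20.42·0.2705 = 69.41 pbw (target 69.42 pbw)
  Na2O: 15.93·0.5847 = 9.314 pbw (target 9.312 pbw)
  ZrO2: 43.29·0.6693 = 28.97 pbw (target 28.98 pbw)
  B2O3: 55.66·0.5640 + 20.42·0.3994 = 39.55 pbw (target 39.55 pbw)
  TiO2: 19.83·0.9901 = 19.63 pbw (target 19.64 pbw)
Glass mass check: total charge less LOI = 250.0 pbw (per-oxide target masses sum to 250.0 pbw; stated basis 250.0 pbw — gaps are rounding artifacts).
Adding the batch up: Σ batch = 288.2 pbw; Σ batch·LOI gives LOI loss = 38.26 pbw; yield, glass over the total, = 86.72%.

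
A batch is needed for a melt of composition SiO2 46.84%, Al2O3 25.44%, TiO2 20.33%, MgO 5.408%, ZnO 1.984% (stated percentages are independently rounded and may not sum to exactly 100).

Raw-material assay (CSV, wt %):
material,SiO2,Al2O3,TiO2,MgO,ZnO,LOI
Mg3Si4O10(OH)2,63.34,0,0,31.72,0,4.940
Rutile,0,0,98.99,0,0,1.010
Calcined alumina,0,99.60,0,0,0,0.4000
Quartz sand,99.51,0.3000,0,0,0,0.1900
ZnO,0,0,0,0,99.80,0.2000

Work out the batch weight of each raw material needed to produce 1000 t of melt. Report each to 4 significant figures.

Batch per 1000 t melt:
  Mg3Si4O10(OH)2: 170.5 t
  Rutile: 205.4 t
  Calcined alumina: 254.3 t
  Quartz sand: 362.2 t
  ZnO: 19.88 t
Total batch = 1012 t; LOI loss = 12.24 t; yield = 98.79%

Mid-chain values are shown, rounded to 4 significant figures, between the steps — the working math holds full float precision in every operation; a single rounding completes each reported result. All derived quantities (totals, net glass mass, ignition loss, the yield, five oxide percentages) are rebuilt at exact precision starting from the weights per 1000 t of glass, precisely as stated by the question or the answer.
Per-oxide target masses for 1000 t melt:
  SiO2: 46.84% × 1000 = 468.4 t
  Al2O3: 25.44% × 1000 = 254.4 t
  TiO2: 20.33% × 1000 = 203.3 t
  MgO: 5.408% × 1000 = 54.08 t
  ZnO: 1.984% × 1000 = 19.84 t
A balance pass over the oxides, from the weights as reported, relative to the basis at hand (oxide sums agree with the targets modulo rounding of the values):
  SiO2: 170.5·0.6334 + 362.2·0.9951 = 468.4 t (target 468.4 t)
  Al2O3: 254.3·0.9960 + 362.2·0.003000 = 254.4 t (target 254.4 t)
  TiO2: 205.4·0.9899 = 203.3 t (target 203.3 t)
  MgO: 170.5·0.3172 = 54.08 t (target 54.08 t)
  ZnO: 19.88·0.9980 = 19.84 t (target 19.84 t)
Glass-mass closure: net batch after ignition = 1000 t (oxide target masses add up to 1000 t; the stated basis being 1000 t — deltas are rounding alone).
Total batch = Σ batch = 1012 t; LOI removed, Σ of batch·LOI: 12.24 t; glass ÷ batch gives a yield of 98.79%.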